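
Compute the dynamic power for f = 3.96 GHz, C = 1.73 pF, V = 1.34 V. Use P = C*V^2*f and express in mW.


Step 1: V^2 = 1.34^2 = 1.7956 V^2
Step 2: P = C*V^2*f = 1.73e-12 F * 1.7956 * 3.96e9 Hz
Step 3: P = 1.230129648e-02 W
Step 4: P = 12.301 mW

12.301


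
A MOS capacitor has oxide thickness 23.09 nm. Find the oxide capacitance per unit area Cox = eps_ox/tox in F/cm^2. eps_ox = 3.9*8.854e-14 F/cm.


Step 1: eps_ox = 3.9 * 8.854e-14 = 3.45306e-13 F/cm
Step 2: tox in cm = 23.09 nm * 1e-7 = 2.3090e-06 cm
Step 3: Cox = 3.45306e-13 / 2.3090e-06 = 1.50e-07 F/cm^2

1.50e-07


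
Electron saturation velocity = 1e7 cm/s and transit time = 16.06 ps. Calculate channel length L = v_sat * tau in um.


Step 1: tau in seconds = 16.06 ps * 1e-12 = 1.6060e-11 s
Step 2: L = v_sat * tau = 1e7 * 1.6060e-11 = 1.6060e-04 cm
Step 3: L in um = 1.6060e-04 * 1e4 = 1.606 um

1.606


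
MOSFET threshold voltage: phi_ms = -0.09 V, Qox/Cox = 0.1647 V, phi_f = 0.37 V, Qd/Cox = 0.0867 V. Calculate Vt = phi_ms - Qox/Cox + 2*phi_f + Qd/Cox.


Step 1: Vt = phi_ms - Qox/Cox + 2*phi_f + Qd/Cox
Step 2: Vt = -0.09 - 0.1647 + 2*0.37 + 0.0867
Step 3: Vt = -0.09 - 0.1647 + 0.74 + 0.0867
Step 4: Vt = 0.572 V

0.572


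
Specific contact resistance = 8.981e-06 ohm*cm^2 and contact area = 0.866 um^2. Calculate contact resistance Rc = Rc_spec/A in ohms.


Step 1: Convert area to cm^2: 0.866 um^2 = 8.6600e-09 cm^2
Step 2: Rc = Rc_spec / A = 8.981e-06 / 8.6600e-09
Step 3: Rc = 1.04e+03 ohms

1.04e+03


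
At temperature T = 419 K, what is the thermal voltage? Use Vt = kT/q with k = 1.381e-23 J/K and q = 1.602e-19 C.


Step 1: kT = 1.381e-23 * 419 = 5.78639e-21 J
Step 2: Vt = kT/q = 5.78639e-21 / 1.602e-19
Step 3: Vt = 0.03612 V

0.03612


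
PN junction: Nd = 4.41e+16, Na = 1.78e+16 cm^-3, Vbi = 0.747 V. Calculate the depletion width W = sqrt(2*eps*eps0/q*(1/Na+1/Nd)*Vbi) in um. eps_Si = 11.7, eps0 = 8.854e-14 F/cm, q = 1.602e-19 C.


Step 1: 1/Na + 1/Nd = 1/1.78e+16 + 1/4.41e+16 = 7.88555e-17
Step 2: 2*eps*eps0/q = 2*11.7*8.854e-14/1.602e-19 = 1.293281e+07
Step 3: W^2 = 1.293281e+07 * 7.88555e-17 * 0.747 = 7.61808e-10
Step 4: W = sqrt(7.61808e-10) = 2.760e-05 cm = 0.276 um

0.276


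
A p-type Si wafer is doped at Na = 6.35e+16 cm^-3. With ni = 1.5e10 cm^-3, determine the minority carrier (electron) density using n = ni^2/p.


Step 1: Majority hole concentration p ≈ Na = 6.35e+16 cm^-3
Step 2: n = ni^2 / Na = (1.5e10)^2 / 6.35e+16
Step 3: n = 3.54e+03 cm^-3

3.54e+03


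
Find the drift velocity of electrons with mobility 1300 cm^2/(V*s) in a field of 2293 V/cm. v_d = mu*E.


Step 1: v_d = mu * E
Step 2: v_d = 1300 * 2293 = 2980900
Step 3: v_d = 2.98e+06 cm/s

2.98e+06


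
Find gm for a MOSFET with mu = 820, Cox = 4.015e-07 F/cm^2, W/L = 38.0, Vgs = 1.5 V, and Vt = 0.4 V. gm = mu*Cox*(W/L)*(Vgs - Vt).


Step 1: Vov = Vgs - Vt = 1.5 - 0.4 = 1.1 V
Step 2: gm = mu * Cox * (W/L) * Vov
Step 3: gm = 820 * 4.015e-07 * 38.0 * 1.1 = 1.38e-02 S

1.38e-02


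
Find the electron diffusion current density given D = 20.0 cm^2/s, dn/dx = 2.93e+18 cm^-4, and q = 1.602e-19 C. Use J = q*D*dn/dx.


Step 1: J = q * D * (dn/dx)
Step 2: J = 1.602e-19 * 20.0 * 2.93e+18
Step 3: J = 9.39e+00 A/cm^2

9.39e+00


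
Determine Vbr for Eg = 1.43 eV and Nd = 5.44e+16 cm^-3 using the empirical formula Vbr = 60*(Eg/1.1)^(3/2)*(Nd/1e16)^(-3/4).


Step 1: Eg/1.1 = 1.43/1.1 = 1.300000
Step 2: (Eg/1.1)^1.5 = 1.300000^1.5 = 1.482228
Step 3: (Nd/1e16)^(-0.75) = (5.44)^(-0.75) = 0.280738
Step 4: Vbr = 60 * 1.482228 * 0.280738 = 25.0 V

25.0


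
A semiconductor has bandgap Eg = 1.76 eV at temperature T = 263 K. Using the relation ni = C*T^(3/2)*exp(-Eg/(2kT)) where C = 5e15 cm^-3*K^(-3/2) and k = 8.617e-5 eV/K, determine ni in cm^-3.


Step 1: Compute kT = 8.617e-5 * 263 = 0.02266271 eV
Step 2: Exponent = -Eg/(2kT) = -1.76/(2*0.02266271) = -38.83031
Step 3: T^(3/2) = 263^1.5 = 4265.14
Step 4: ni = 5e15 * 4265.14 * exp(-38.83031) = 2.92e+02 cm^-3

2.92e+02


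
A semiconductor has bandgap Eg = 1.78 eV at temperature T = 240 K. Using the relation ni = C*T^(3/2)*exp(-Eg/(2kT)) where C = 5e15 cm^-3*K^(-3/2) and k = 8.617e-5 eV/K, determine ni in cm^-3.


Step 1: Compute kT = 8.617e-5 * 240 = 0.0206808 eV
Step 2: Exponent = -Eg/(2kT) = -1.78/(2*0.0206808) = -43.03509
Step 3: T^(3/2) = 240^1.5 = 3718.06
Step 4: ni = 5e15 * 3718.06 * exp(-43.03509) = 3.80e+00 cm^-3

3.80e+00


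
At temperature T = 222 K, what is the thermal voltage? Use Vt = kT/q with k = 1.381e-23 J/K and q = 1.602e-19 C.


Step 1: kT = 1.381e-23 * 222 = 3.06582e-21 J
Step 2: Vt = kT/q = 3.06582e-21 / 1.602e-19
Step 3: Vt = 0.01914 V

0.01914


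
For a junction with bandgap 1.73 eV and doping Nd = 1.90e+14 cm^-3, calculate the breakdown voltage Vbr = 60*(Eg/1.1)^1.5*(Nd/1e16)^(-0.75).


Step 1: Eg/1.1 = 1.73/1.1 = 1.572727
Step 2: (Eg/1.1)^1.5 = 1.572727^1.5 = 1.972332
Step 3: (Nd/1e16)^(-0.75) = (0.019)^(-0.75) = 19.540461
Step 4: Vbr = 60 * 1.972332 * 19.540461 = 2312.4 V

2312.4


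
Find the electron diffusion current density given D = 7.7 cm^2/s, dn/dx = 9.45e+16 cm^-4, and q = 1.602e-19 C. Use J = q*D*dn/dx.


Step 1: J = q * D * (dn/dx)
Step 2: J = 1.602e-19 * 7.7 * 9.45e+16
Step 3: J = 1.17e-01 A/cm^2

1.17e-01


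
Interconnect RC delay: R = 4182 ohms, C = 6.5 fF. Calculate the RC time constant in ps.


Step 1: tau = R * C
Step 2: tau = 4182 * 6.5 fF = 4182 * 6.5e-15 F
Step 3: tau = 2.7183e-11 s = 27.183 ps

27.183


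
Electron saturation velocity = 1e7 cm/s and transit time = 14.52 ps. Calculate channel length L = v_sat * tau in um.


Step 1: tau in seconds = 14.52 ps * 1e-12 = 1.4520e-11 s
Step 2: L = v_sat * tau = 1e7 * 1.4520e-11 = 1.4520e-04 cm
Step 3: L in um = 1.4520e-04 * 1e4 = 1.452 um

1.452


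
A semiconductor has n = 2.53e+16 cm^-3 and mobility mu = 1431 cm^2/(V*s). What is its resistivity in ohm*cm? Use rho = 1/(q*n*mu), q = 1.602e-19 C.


Step 1: sigma = q * n * mu = 1.602e-19 * 2.53e+16 * 1431 = 5.79993e+00 S/cm
Step 2: rho = 1 / sigma = 1 / 5.79993e+00 = 0.1724 ohm*cm

0.1724


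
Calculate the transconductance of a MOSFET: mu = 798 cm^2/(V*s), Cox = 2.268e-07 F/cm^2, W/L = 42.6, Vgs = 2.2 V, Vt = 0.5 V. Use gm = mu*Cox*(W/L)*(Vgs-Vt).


Step 1: Vov = Vgs - Vt = 2.2 - 0.5 = 1.7 V
Step 2: gm = mu * Cox * (W/L) * Vov
Step 3: gm = 798 * 2.268e-07 * 42.6 * 1.7 = 1.31e-02 S

1.31e-02


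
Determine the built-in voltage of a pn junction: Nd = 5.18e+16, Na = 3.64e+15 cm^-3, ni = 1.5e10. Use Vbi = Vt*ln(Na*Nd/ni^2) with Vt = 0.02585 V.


Step 1: Compute Na*Nd/ni^2 = 3.64e+15 * 5.18e+16 / (1.5e10)^2 = 8.3801e+11
Step 2: ln(8.3801e+11) = 27.4543
Step 3: Vbi = 0.02585 * 27.4543 = 0.71 V

0.71


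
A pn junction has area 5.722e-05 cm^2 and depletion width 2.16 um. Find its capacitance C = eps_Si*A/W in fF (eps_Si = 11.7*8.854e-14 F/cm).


Step 1: eps_Si = 11.7 * 8.854e-14 = 1.035918e-12 F/cm
Step 2: W in cm = 2.16 * 1e-4 = 2.16e-04 cm
Step 3: C = 1.035918e-12 * 5.722e-05 / 2.16e-04 = 2.744224e-13 F
Step 4: C = 274.42 fF

274.42


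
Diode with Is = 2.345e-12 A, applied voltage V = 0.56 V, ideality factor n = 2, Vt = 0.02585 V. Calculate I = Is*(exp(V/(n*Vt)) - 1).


Step 1: V/(n*Vt) = 0.56/(2*0.02585) = 10.8317
Step 2: exp(10.8317) = 5.0600e+04
Step 3: I = 2.345e-12 * (5.0600e+04 - 1) = 1.19e-07 A

1.19e-07


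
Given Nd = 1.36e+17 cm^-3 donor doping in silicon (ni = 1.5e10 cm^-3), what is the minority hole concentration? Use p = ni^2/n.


Step 1: Since Nd >> ni, n ≈ Nd = 1.36e+17 cm^-3
Step 2: p = ni^2 / n = (1.5e10)^2 / 1.36e+17
Step 3: p = 2.25e20 / 1.36e+17 = 1.65e+03 cm^-3

1.65e+03


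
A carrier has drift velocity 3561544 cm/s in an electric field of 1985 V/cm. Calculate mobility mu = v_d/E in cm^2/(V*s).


Step 1: mu = v_d / E
Step 2: mu = 3561544 / 1985
Step 3: mu = 1794.23 cm^2/(V*s)

1794.23


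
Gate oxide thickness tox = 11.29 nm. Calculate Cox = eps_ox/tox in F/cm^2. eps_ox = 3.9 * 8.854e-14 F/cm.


Step 1: eps_ox = 3.9 * 8.854e-14 = 3.45306e-13 F/cm
Step 2: tox in cm = 11.29 nm * 1e-7 = 1.1290e-06 cm
Step 3: Cox = 3.45306e-13 / 1.1290e-06 = 3.06e-07 F/cm^2

3.06e-07


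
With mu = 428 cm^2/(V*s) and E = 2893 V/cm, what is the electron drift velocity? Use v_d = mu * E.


Step 1: v_d = mu * E
Step 2: v_d = 428 * 2893 = 1238204
Step 3: v_d = 1.24e+06 cm/s

1.24e+06


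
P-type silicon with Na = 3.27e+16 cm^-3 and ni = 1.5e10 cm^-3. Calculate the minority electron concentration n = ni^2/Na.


Step 1: Majority hole concentration p ≈ Na = 3.27e+16 cm^-3
Step 2: n = ni^2 / Na = (1.5e10)^2 / 3.27e+16
Step 3: n = 6.88e+03 cm^-3

6.88e+03


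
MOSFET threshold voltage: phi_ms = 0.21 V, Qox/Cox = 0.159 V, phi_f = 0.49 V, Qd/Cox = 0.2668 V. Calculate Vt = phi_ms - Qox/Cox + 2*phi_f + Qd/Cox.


Step 1: Vt = phi_ms - Qox/Cox + 2*phi_f + Qd/Cox
Step 2: Vt = 0.21 - 0.159 + 2*0.49 + 0.2668
Step 3: Vt = 0.21 - 0.159 + 0.98 + 0.2668
Step 4: Vt = 1.2978 V

1.2978


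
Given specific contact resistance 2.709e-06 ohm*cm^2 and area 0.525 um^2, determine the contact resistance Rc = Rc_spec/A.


Step 1: Convert area to cm^2: 0.525 um^2 = 5.2500e-09 cm^2
Step 2: Rc = Rc_spec / A = 2.709e-06 / 5.2500e-09
Step 3: Rc = 5.16e+02 ohms

5.16e+02


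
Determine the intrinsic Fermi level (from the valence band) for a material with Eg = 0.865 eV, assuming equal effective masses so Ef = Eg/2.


Step 1: For an intrinsic semiconductor, the Fermi level sits at midgap.
Step 2: Ef = Eg / 2 = 0.865 / 2 = 0.4325 eV

0.4325


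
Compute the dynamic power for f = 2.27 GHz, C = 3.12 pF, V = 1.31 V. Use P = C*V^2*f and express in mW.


Step 1: V^2 = 1.31^2 = 1.7161 V^2
Step 2: P = C*V^2*f = 3.12e-12 F * 1.7161 * 2.27e9 Hz
Step 3: P = 1.215410664e-02 W
Step 4: P = 12.154 mW

12.154


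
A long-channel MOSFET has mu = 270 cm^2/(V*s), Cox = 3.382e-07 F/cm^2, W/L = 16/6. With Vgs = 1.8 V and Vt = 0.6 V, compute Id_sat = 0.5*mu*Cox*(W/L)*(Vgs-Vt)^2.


Step 1: Overdrive voltage Vov = Vgs - Vt = 1.8 - 0.6 = 1.2 V
Step 2: W/L = 16/6 = 2.66667
Step 3: Id = 0.5 * 270 * 3.382e-07 * 2.66667 * 1.2^2
Step 4: Id = 1.75e-04 A

1.75e-04


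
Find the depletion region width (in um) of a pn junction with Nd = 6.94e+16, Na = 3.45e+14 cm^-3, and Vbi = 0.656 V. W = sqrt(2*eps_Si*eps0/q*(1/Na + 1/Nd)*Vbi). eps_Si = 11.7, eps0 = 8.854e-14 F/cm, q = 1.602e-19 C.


Step 1: 1/Na + 1/Nd = 1/3.45e+14 + 1/6.94e+16 = 2.91296e-15
Step 2: 2*eps*eps0/q = 2*11.7*8.854e-14/1.602e-19 = 1.293281e+07
Step 3: W^2 = 1.293281e+07 * 2.91296e-15 * 0.656 = 2.47133e-08
Step 4: W = sqrt(2.47133e-08) = 1.572e-04 cm = 1.572 um

1.572


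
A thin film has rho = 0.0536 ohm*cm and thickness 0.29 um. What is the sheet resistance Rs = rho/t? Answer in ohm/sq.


Step 1: Convert thickness to cm: t = 0.29 um = 2.9000e-05 cm
Step 2: Rs = rho / t = 0.0536 / 2.9000e-05
Step 3: Rs = 1848.3 ohm/sq

1848.3


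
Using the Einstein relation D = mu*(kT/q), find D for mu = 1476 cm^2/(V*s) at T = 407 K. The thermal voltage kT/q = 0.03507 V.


Step 1: D = mu * (kT/q)
Step 2: D = 1476 * 0.03507
Step 3: D = 51.76 cm^2/s

51.76


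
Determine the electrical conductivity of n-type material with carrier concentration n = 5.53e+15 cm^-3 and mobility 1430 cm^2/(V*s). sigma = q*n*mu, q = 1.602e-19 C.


Step 1: sigma = q * n * mu
Step 2: sigma = 1.602e-19 * 5.53e+15 * 1430
Step 3: sigma = 1.267e+00 S/cm

1.267e+00


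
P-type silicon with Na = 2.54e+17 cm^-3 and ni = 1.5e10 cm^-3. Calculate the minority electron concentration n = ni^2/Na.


Step 1: Majority hole concentration p ≈ Na = 2.54e+17 cm^-3
Step 2: n = ni^2 / Na = (1.5e10)^2 / 2.54e+17
Step 3: n = 8.86e+02 cm^-3

8.86e+02


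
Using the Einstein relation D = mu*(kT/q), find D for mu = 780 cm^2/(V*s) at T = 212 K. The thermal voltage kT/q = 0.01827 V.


Step 1: D = mu * (kT/q)
Step 2: D = 780 * 0.01827
Step 3: D = 14.25 cm^2/s

14.25


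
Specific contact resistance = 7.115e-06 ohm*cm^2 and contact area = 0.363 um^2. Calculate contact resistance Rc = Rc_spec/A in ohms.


Step 1: Convert area to cm^2: 0.363 um^2 = 3.6300e-09 cm^2
Step 2: Rc = Rc_spec / A = 7.115e-06 / 3.6300e-09
Step 3: Rc = 1.96e+03 ohms

1.96e+03


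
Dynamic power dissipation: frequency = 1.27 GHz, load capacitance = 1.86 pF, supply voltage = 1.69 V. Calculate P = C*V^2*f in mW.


Step 1: V^2 = 1.69^2 = 2.8561 V^2
Step 2: P = C*V^2*f = 1.86e-12 F * 2.8561 * 1.27e9 Hz
Step 3: P = 6.74667942e-03 W
Step 4: P = 6.747 mW

6.747


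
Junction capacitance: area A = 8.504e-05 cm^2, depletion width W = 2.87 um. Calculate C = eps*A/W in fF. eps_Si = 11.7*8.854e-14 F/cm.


Step 1: eps_Si = 11.7 * 8.854e-14 = 1.035918e-12 F/cm
Step 2: W in cm = 2.87 * 1e-4 = 2.87e-04 cm
Step 3: C = 1.035918e-12 * 8.504e-05 / 2.87e-04 = 3.069494e-13 F
Step 4: C = 306.95 fF

306.95


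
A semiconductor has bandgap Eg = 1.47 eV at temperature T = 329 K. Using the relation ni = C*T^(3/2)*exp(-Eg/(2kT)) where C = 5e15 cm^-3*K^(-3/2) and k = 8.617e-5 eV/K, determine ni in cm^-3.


Step 1: Compute kT = 8.617e-5 * 329 = 0.02834993 eV
Step 2: Exponent = -Eg/(2kT) = -1.47/(2*0.02834993) = -25.92599
Step 3: T^(3/2) = 329^1.5 = 5967.52
Step 4: ni = 5e15 * 5967.52 * exp(-25.92599) = 1.64e+08 cm^-3

1.64e+08


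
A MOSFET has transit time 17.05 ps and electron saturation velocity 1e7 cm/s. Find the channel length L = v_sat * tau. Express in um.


Step 1: tau in seconds = 17.05 ps * 1e-12 = 1.7050e-11 s
Step 2: L = v_sat * tau = 1e7 * 1.7050e-11 = 1.7050e-04 cm
Step 3: L in um = 1.7050e-04 * 1e4 = 1.705 um

1.705


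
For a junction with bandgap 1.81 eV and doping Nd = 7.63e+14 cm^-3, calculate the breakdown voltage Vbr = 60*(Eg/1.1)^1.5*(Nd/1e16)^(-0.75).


Step 1: Eg/1.1 = 1.81/1.1 = 1.645455
Step 2: (Eg/1.1)^1.5 = 1.645455^1.5 = 2.110712
Step 3: (Nd/1e16)^(-0.75) = (0.0763)^(-0.75) = 6.888213
Step 4: Vbr = 60 * 2.110712 * 6.888213 = 872.3 V

872.3


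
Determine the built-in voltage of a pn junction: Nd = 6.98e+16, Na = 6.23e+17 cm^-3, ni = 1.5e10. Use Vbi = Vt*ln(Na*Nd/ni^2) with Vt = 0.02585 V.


Step 1: Compute Na*Nd/ni^2 = 6.23e+17 * 6.98e+16 / (1.5e10)^2 = 1.9327e+14
Step 2: ln(1.9327e+14) = 32.8951
Step 3: Vbi = 0.02585 * 32.8951 = 0.85 V

0.85


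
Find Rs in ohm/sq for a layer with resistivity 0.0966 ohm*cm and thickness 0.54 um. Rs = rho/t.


Step 1: Convert thickness to cm: t = 0.54 um = 5.4000e-05 cm
Step 2: Rs = rho / t = 0.0966 / 5.4000e-05
Step 3: Rs = 1788.9 ohm/sq

1788.9


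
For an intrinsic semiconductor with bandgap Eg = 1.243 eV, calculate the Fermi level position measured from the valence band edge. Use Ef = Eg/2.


Step 1: For an intrinsic semiconductor, the Fermi level sits at midgap.
Step 2: Ef = Eg / 2 = 1.243 / 2 = 0.6215 eV

0.6215


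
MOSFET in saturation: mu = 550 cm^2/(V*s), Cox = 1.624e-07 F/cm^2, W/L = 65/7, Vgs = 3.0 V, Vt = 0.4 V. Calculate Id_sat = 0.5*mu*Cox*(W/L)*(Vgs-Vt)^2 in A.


Step 1: Overdrive voltage Vov = Vgs - Vt = 3.0 - 0.4 = 2.6 V
Step 2: W/L = 65/7 = 9.28571
Step 3: Id = 0.5 * 550 * 1.624e-07 * 9.28571 * 2.6^2
Step 4: Id = 2.80e-03 A

2.80e-03


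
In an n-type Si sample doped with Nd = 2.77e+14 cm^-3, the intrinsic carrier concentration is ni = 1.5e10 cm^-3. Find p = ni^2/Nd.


Step 1: Since Nd >> ni, n ≈ Nd = 2.77e+14 cm^-3
Step 2: p = ni^2 / n = (1.5e10)^2 / 2.77e+14
Step 3: p = 2.25e20 / 2.77e+14 = 8.12e+05 cm^-3

8.12e+05


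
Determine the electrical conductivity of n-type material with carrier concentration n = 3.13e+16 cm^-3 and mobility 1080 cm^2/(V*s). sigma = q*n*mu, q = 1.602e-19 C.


Step 1: sigma = q * n * mu
Step 2: sigma = 1.602e-19 * 3.13e+16 * 1080
Step 3: sigma = 5.415e+00 S/cm

5.415e+00


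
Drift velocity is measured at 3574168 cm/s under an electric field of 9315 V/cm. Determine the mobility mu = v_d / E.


Step 1: mu = v_d / E
Step 2: mu = 3574168 / 9315
Step 3: mu = 383.7 cm^2/(V*s)

383.7


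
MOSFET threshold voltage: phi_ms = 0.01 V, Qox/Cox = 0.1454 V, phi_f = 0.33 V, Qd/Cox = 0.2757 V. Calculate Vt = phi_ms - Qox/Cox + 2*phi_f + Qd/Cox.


Step 1: Vt = phi_ms - Qox/Cox + 2*phi_f + Qd/Cox
Step 2: Vt = 0.01 - 0.1454 + 2*0.33 + 0.2757
Step 3: Vt = 0.01 - 0.1454 + 0.66 + 0.2757
Step 4: Vt = 0.8003 V

0.8003


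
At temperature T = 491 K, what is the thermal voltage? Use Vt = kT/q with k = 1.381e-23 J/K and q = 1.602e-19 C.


Step 1: kT = 1.381e-23 * 491 = 6.78071e-21 J
Step 2: Vt = kT/q = 6.78071e-21 / 1.602e-19
Step 3: Vt = 0.04233 V

0.04233


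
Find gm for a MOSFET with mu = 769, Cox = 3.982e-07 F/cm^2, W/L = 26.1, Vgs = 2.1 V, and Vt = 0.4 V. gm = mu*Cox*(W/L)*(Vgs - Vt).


Step 1: Vov = Vgs - Vt = 2.1 - 0.4 = 1.7 V
Step 2: gm = mu * Cox * (W/L) * Vov
Step 3: gm = 769 * 3.982e-07 * 26.1 * 1.7 = 1.36e-02 S

1.36e-02


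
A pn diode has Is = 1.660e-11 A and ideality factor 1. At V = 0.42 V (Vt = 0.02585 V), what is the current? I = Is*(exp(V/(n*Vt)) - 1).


Step 1: V/(n*Vt) = 0.42/(1*0.02585) = 16.2476
Step 2: exp(16.2476) = 1.1383e+07
Step 3: I = 1.660e-11 * (1.1383e+07 - 1) = 1.89e-04 A

1.89e-04


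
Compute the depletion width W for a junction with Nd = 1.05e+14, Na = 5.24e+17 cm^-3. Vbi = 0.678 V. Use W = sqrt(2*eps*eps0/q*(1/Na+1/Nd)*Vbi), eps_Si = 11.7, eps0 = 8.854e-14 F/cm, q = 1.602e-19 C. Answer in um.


Step 1: 1/Na + 1/Nd = 1/5.24e+17 + 1/1.05e+14 = 9.52572e-15
Step 2: 2*eps*eps0/q = 2*11.7*8.854e-14/1.602e-19 = 1.293281e+07
Step 3: W^2 = 1.293281e+07 * 9.52572e-15 * 0.678 = 8.35258e-08
Step 4: W = sqrt(8.35258e-08) = 2.890e-04 cm = 2.89 um

2.89


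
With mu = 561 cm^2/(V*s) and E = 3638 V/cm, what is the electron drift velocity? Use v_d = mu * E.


Step 1: v_d = mu * E
Step 2: v_d = 561 * 3638 = 2040918
Step 3: v_d = 2.04e+06 cm/s

2.04e+06


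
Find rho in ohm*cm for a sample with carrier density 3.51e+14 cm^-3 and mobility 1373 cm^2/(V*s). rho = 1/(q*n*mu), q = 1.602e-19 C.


Step 1: sigma = q * n * mu = 1.602e-19 * 3.51e+14 * 1373 = 7.72041e-02 S/cm
Step 2: rho = 1 / sigma = 1 / 7.72041e-02 = 12.95 ohm*cm

12.95


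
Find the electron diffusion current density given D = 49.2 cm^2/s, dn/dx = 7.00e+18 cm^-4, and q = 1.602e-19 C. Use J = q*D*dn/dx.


Step 1: J = q * D * (dn/dx)
Step 2: J = 1.602e-19 * 49.2 * 7.00e+18
Step 3: J = 5.52e+01 A/cm^2

5.52e+01


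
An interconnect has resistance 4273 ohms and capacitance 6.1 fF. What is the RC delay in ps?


Step 1: tau = R * C
Step 2: tau = 4273 * 6.1 fF = 4273 * 6.1e-15 F
Step 3: tau = 2.60653e-11 s = 26.0653 ps

26.0653


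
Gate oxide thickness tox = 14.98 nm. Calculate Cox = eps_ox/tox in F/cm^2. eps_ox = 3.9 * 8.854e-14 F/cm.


Step 1: eps_ox = 3.9 * 8.854e-14 = 3.45306e-13 F/cm
Step 2: tox in cm = 14.98 nm * 1e-7 = 1.4980e-06 cm
Step 3: Cox = 3.45306e-13 / 1.4980e-06 = 2.31e-07 F/cm^2

2.31e-07


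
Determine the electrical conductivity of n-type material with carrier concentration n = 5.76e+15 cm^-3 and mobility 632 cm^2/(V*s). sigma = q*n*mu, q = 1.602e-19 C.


Step 1: sigma = q * n * mu
Step 2: sigma = 1.602e-19 * 5.76e+15 * 632
Step 3: sigma = 5.832e-01 S/cm

5.832e-01


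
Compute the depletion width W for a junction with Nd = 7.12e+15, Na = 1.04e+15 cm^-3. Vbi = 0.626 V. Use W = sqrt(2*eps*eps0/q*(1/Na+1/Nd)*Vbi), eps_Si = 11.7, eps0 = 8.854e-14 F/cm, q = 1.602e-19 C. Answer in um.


Step 1: 1/Na + 1/Nd = 1/1.04e+15 + 1/7.12e+15 = 1.10199e-15
Step 2: 2*eps*eps0/q = 2*11.7*8.854e-14/1.602e-19 = 1.293281e+07
Step 3: W^2 = 1.293281e+07 * 1.10199e-15 * 0.626 = 8.92164e-09
Step 4: W = sqrt(8.92164e-09) = 9.445e-05 cm = 0.9445 um

0.9445


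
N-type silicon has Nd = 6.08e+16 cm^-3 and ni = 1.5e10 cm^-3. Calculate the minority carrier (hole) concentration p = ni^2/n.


Step 1: Since Nd >> ni, n ≈ Nd = 6.08e+16 cm^-3
Step 2: p = ni^2 / n = (1.5e10)^2 / 6.08e+16
Step 3: p = 2.25e20 / 6.08e+16 = 3.70e+03 cm^-3

3.70e+03


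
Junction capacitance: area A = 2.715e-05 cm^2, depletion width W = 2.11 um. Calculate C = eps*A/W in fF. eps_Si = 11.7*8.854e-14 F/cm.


Step 1: eps_Si = 11.7 * 8.854e-14 = 1.035918e-12 F/cm
Step 2: W in cm = 2.11 * 1e-4 = 2.11e-04 cm
Step 3: C = 1.035918e-12 * 2.715e-05 / 2.11e-04 = 1.332947e-13 F
Step 4: C = 133.29 fF

133.29


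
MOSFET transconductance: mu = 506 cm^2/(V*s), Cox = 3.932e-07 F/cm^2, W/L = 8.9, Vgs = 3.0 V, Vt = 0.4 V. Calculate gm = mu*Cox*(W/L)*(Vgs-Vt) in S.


Step 1: Vov = Vgs - Vt = 3.0 - 0.4 = 2.6 V
Step 2: gm = mu * Cox * (W/L) * Vov
Step 3: gm = 506 * 3.932e-07 * 8.9 * 2.6 = 4.60e-03 S

4.60e-03


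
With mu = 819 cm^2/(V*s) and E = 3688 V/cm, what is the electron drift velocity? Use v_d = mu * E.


Step 1: v_d = mu * E
Step 2: v_d = 819 * 3688 = 3020472
Step 3: v_d = 3.02e+06 cm/s

3.02e+06


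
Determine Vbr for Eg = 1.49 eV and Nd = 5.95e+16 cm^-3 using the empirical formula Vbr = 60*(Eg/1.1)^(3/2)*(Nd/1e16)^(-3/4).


Step 1: Eg/1.1 = 1.49/1.1 = 1.354545
Step 2: (Eg/1.1)^1.5 = 1.354545^1.5 = 1.576486
Step 3: (Nd/1e16)^(-0.75) = (5.95)^(-0.75) = 0.262490
Step 4: Vbr = 60 * 1.576486 * 0.262490 = 24.8 V

24.8


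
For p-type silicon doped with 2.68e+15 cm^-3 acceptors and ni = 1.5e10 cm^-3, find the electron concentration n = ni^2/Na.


Step 1: Majority hole concentration p ≈ Na = 2.68e+15 cm^-3
Step 2: n = ni^2 / Na = (1.5e10)^2 / 2.68e+15
Step 3: n = 8.40e+04 cm^-3

8.40e+04


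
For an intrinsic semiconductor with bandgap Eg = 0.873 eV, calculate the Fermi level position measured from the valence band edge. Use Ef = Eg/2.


Step 1: For an intrinsic semiconductor, the Fermi level sits at midgap.
Step 2: Ef = Eg / 2 = 0.873 / 2 = 0.4365 eV

0.4365


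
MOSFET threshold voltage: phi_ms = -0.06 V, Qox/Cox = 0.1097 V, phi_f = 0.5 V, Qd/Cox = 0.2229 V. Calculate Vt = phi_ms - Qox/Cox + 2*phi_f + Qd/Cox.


Step 1: Vt = phi_ms - Qox/Cox + 2*phi_f + Qd/Cox
Step 2: Vt = -0.06 - 0.1097 + 2*0.5 + 0.2229
Step 3: Vt = -0.06 - 0.1097 + 1.0 + 0.2229
Step 4: Vt = 1.0532 V

1.0532


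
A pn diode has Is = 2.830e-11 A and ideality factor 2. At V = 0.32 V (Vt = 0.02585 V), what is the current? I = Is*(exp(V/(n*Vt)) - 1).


Step 1: V/(n*Vt) = 0.32/(2*0.02585) = 6.1896
Step 2: exp(6.1896) = 4.8765e+02
Step 3: I = 2.830e-11 * (4.8765e+02 - 1) = 1.38e-08 A

1.38e-08


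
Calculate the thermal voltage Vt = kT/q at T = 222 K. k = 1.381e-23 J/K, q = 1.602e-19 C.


Step 1: kT = 1.381e-23 * 222 = 3.06582e-21 J
Step 2: Vt = kT/q = 3.06582e-21 / 1.602e-19
Step 3: Vt = 0.01914 V

0.01914


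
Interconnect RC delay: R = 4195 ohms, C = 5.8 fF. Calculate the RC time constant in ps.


Step 1: tau = R * C
Step 2: tau = 4195 * 5.8 fF = 4195 * 5.8e-15 F
Step 3: tau = 2.4331e-11 s = 24.331 ps

24.331


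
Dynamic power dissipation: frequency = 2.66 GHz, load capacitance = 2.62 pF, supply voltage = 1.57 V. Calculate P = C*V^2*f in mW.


Step 1: V^2 = 1.57^2 = 2.4649 V^2
Step 2: P = C*V^2*f = 2.62e-12 F * 2.4649 * 2.66e9 Hz
Step 3: P = 1.717838108e-02 W
Step 4: P = 17.178 mW

17.178


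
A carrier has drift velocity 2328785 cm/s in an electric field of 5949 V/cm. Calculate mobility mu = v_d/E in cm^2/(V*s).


Step 1: mu = v_d / E
Step 2: mu = 2328785 / 5949
Step 3: mu = 391.46 cm^2/(V*s)

391.46


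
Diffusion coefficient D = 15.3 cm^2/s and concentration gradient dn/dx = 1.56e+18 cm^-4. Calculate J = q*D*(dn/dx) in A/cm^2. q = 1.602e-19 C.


Step 1: J = q * D * (dn/dx)
Step 2: J = 1.602e-19 * 15.3 * 1.56e+18
Step 3: J = 3.82e+00 A/cm^2

3.82e+00


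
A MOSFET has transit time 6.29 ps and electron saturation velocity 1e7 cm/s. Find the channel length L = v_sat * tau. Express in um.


Step 1: tau in seconds = 6.29 ps * 1e-12 = 6.2900e-12 s
Step 2: L = v_sat * tau = 1e7 * 6.2900e-12 = 6.2900e-05 cm
Step 3: L in um = 6.2900e-05 * 1e4 = 0.629 um

0.629


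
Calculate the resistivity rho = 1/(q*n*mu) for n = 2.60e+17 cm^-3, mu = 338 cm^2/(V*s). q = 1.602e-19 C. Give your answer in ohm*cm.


Step 1: sigma = q * n * mu = 1.602e-19 * 2.60e+17 * 338 = 1.40784e+01 S/cm
Step 2: rho = 1 / sigma = 1 / 1.40784e+01 = 0.07103 ohm*cm

0.07103


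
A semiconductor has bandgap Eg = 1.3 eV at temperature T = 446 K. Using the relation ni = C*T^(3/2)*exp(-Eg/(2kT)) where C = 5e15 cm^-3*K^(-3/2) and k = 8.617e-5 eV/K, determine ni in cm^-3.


Step 1: Compute kT = 8.617e-5 * 446 = 0.03843182 eV
Step 2: Exponent = -Eg/(2kT) = -1.3/(2*0.03843182) = -16.91307
Step 3: T^(3/2) = 446^1.5 = 9418.95
Step 4: ni = 5e15 * 9418.95 * exp(-16.91307) = 2.13e+12 cm^-3

2.13e+12


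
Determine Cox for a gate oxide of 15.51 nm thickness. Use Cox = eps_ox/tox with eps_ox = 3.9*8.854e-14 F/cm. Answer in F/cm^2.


Step 1: eps_ox = 3.9 * 8.854e-14 = 3.45306e-13 F/cm
Step 2: tox in cm = 15.51 nm * 1e-7 = 1.5510e-06 cm
Step 3: Cox = 3.45306e-13 / 1.5510e-06 = 2.23e-07 F/cm^2

2.23e-07


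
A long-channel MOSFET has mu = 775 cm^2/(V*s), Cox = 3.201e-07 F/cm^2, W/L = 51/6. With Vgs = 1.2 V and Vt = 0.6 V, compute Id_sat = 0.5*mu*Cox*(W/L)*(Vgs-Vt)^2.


Step 1: Overdrive voltage Vov = Vgs - Vt = 1.2 - 0.6 = 0.6 V
Step 2: W/L = 51/6 = 8.5
Step 3: Id = 0.5 * 775 * 3.201e-07 * 8.5 * 0.6^2
Step 4: Id = 3.80e-04 A

3.80e-04


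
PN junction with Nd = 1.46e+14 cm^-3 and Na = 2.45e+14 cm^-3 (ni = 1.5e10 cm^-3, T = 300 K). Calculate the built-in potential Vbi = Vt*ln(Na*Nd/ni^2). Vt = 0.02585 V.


Step 1: Compute Na*Nd/ni^2 = 2.45e+14 * 1.46e+14 / (1.5e10)^2 = 1.5898e+08
Step 2: ln(1.5898e+08) = 18.8843
Step 3: Vbi = 0.02585 * 18.8843 = 0.488 V

0.488


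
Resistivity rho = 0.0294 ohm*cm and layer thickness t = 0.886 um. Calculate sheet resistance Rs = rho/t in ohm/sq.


Step 1: Convert thickness to cm: t = 0.886 um = 8.8600e-05 cm
Step 2: Rs = rho / t = 0.0294 / 8.8600e-05
Step 3: Rs = 331.8 ohm/sq

331.8


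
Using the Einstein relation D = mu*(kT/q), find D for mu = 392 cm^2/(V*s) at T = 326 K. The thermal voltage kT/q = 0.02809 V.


Step 1: D = mu * (kT/q)
Step 2: D = 392 * 0.02809
Step 3: D = 11.01 cm^2/s

11.01


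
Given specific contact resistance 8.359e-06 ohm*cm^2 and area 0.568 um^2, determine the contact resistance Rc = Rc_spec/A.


Step 1: Convert area to cm^2: 0.568 um^2 = 5.6800e-09 cm^2
Step 2: Rc = Rc_spec / A = 8.359e-06 / 5.6800e-09
Step 3: Rc = 1.47e+03 ohms

1.47e+03


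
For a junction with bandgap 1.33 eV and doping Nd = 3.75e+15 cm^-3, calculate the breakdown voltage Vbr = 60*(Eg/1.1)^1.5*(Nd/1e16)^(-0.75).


Step 1: Eg/1.1 = 1.33/1.1 = 1.209091
Step 2: (Eg/1.1)^1.5 = 1.209091^1.5 = 1.329500
Step 3: (Nd/1e16)^(-0.75) = (0.375)^(-0.75) = 2.086779
Step 4: Vbr = 60 * 1.329500 * 2.086779 = 166.5 V

166.5


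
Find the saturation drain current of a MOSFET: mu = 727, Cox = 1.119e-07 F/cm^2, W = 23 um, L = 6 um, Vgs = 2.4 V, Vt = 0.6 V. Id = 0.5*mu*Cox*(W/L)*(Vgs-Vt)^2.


Step 1: Overdrive voltage Vov = Vgs - Vt = 2.4 - 0.6 = 1.8 V
Step 2: W/L = 23/6 = 3.83333
Step 3: Id = 0.5 * 727 * 1.119e-07 * 3.83333 * 1.8^2
Step 4: Id = 5.05e-04 A

5.05e-04


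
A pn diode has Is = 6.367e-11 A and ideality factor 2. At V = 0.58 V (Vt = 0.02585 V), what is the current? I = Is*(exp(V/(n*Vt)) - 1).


Step 1: V/(n*Vt) = 0.58/(2*0.02585) = 11.2186
Step 2: exp(11.2186) = 7.4503e+04
Step 3: I = 6.367e-11 * (7.4503e+04 - 1) = 4.74e-06 A

4.74e-06


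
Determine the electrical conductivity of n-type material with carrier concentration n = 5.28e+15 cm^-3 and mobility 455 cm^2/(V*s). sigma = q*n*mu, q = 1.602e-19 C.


Step 1: sigma = q * n * mu
Step 2: sigma = 1.602e-19 * 5.28e+15 * 455
Step 3: sigma = 3.849e-01 S/cm

3.849e-01


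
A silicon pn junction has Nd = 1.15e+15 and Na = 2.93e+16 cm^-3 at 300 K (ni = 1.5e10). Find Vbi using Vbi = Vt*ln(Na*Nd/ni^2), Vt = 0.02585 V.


Step 1: Compute Na*Nd/ni^2 = 2.93e+16 * 1.15e+15 / (1.5e10)^2 = 1.4976e+11
Step 2: ln(1.4976e+11) = 25.7323
Step 3: Vbi = 0.02585 * 25.7323 = 0.665 V

0.665


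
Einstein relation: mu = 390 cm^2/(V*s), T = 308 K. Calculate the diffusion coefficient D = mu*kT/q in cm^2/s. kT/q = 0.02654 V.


Step 1: D = mu * (kT/q)
Step 2: D = 390 * 0.02654
Step 3: D = 10.35 cm^2/s

10.35


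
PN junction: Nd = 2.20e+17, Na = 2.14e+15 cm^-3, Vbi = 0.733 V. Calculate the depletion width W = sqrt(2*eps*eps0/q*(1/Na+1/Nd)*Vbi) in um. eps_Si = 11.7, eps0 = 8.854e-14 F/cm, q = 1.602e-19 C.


Step 1: 1/Na + 1/Nd = 1/2.14e+15 + 1/2.20e+17 = 4.71835e-16
Step 2: 2*eps*eps0/q = 2*11.7*8.854e-14/1.602e-19 = 1.293281e+07
Step 3: W^2 = 1.293281e+07 * 4.71835e-16 * 0.733 = 4.47288e-09
Step 4: W = sqrt(4.47288e-09) = 6.688e-05 cm = 0.6688 um

0.6688


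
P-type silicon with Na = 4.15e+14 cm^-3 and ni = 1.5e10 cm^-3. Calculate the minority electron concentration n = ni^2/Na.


Step 1: Majority hole concentration p ≈ Na = 4.15e+14 cm^-3
Step 2: n = ni^2 / Na = (1.5e10)^2 / 4.15e+14
Step 3: n = 5.42e+05 cm^-3

5.42e+05


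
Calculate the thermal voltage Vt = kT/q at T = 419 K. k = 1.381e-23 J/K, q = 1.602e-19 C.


Step 1: kT = 1.381e-23 * 419 = 5.78639e-21 J
Step 2: Vt = kT/q = 5.78639e-21 / 1.602e-19
Step 3: Vt = 0.03612 V

0.03612


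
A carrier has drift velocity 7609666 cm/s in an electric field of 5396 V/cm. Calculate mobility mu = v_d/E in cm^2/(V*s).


Step 1: mu = v_d / E
Step 2: mu = 7609666 / 5396
Step 3: mu = 1410.24 cm^2/(V*s)

1410.24


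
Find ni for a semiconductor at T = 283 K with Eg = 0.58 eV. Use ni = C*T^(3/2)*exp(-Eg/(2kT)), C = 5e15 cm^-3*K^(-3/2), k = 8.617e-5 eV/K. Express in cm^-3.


Step 1: Compute kT = 8.617e-5 * 283 = 0.02438611 eV
Step 2: Exponent = -Eg/(2kT) = -0.58/(2*0.02438611) = -11.89202
Step 3: T^(3/2) = 283^1.5 = 4760.80
Step 4: ni = 5e15 * 4760.80 * exp(-11.89202) = 1.63e+14 cm^-3

1.63e+14


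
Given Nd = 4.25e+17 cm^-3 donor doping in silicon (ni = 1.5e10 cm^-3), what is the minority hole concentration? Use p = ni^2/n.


Step 1: Since Nd >> ni, n ≈ Nd = 4.25e+17 cm^-3
Step 2: p = ni^2 / n = (1.5e10)^2 / 4.25e+17
Step 3: p = 2.25e20 / 4.25e+17 = 5.29e+02 cm^-3

5.29e+02


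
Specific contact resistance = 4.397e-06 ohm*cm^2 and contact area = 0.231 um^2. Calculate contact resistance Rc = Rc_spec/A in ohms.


Step 1: Convert area to cm^2: 0.231 um^2 = 2.3100e-09 cm^2
Step 2: Rc = Rc_spec / A = 4.397e-06 / 2.3100e-09
Step 3: Rc = 1.90e+03 ohms

1.90e+03


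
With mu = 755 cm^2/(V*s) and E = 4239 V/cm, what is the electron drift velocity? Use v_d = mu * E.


Step 1: v_d = mu * E
Step 2: v_d = 755 * 4239 = 3200445
Step 3: v_d = 3.20e+06 cm/s

3.20e+06


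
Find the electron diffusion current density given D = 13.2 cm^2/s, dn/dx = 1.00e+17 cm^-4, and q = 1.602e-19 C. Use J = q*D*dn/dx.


Step 1: J = q * D * (dn/dx)
Step 2: J = 1.602e-19 * 13.2 * 1.00e+17
Step 3: J = 2.11e-01 A/cm^2

2.11e-01


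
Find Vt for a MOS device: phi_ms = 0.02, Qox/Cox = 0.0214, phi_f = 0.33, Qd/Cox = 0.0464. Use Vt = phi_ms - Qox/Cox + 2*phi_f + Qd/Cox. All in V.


Step 1: Vt = phi_ms - Qox/Cox + 2*phi_f + Qd/Cox
Step 2: Vt = 0.02 - 0.0214 + 2*0.33 + 0.0464
Step 3: Vt = 0.02 - 0.0214 + 0.66 + 0.0464
Step 4: Vt = 0.705 V

0.705


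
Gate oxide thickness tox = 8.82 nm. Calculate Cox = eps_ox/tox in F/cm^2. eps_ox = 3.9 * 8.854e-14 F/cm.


Step 1: eps_ox = 3.9 * 8.854e-14 = 3.45306e-13 F/cm
Step 2: tox in cm = 8.82 nm * 1e-7 = 8.8200e-07 cm
Step 3: Cox = 3.45306e-13 / 8.8200e-07 = 3.92e-07 F/cm^2

3.92e-07


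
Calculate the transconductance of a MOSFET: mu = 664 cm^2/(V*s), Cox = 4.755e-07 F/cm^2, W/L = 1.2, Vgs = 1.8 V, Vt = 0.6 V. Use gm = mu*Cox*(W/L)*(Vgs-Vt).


Step 1: Vov = Vgs - Vt = 1.8 - 0.6 = 1.2 V
Step 2: gm = mu * Cox * (W/L) * Vov
Step 3: gm = 664 * 4.755e-07 * 1.2 * 1.2 = 4.55e-04 S

4.55e-04


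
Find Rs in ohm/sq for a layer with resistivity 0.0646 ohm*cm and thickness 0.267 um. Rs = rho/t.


Step 1: Convert thickness to cm: t = 0.267 um = 2.6700e-05 cm
Step 2: Rs = rho / t = 0.0646 / 2.6700e-05
Step 3: Rs = 2419.5 ohm/sq

2419.5


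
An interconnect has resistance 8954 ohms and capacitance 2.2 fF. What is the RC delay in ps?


Step 1: tau = R * C
Step 2: tau = 8954 * 2.2 fF = 8954 * 2.2e-15 F
Step 3: tau = 1.96988e-11 s = 19.6988 ps

19.6988


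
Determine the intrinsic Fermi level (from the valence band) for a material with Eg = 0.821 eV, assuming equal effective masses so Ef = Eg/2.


Step 1: For an intrinsic semiconductor, the Fermi level sits at midgap.
Step 2: Ef = Eg / 2 = 0.821 / 2 = 0.4105 eV

0.4105


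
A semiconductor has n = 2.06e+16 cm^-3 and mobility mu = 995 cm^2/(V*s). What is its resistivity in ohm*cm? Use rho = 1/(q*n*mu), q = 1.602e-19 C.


Step 1: sigma = q * n * mu = 1.602e-19 * 2.06e+16 * 995 = 3.28362e+00 S/cm
Step 2: rho = 1 / sigma = 1 / 3.28362e+00 = 0.3045 ohm*cm

0.3045


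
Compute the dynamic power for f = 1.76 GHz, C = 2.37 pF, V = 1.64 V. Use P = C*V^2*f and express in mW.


Step 1: V^2 = 1.64^2 = 2.6896 V^2
Step 2: P = C*V^2*f = 2.37e-12 F * 2.6896 * 1.76e9 Hz
Step 3: P = 1.121885952e-02 W
Step 4: P = 11.219 mW

11.219


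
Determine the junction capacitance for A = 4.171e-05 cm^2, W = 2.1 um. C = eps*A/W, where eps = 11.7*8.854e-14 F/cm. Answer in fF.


Step 1: eps_Si = 11.7 * 8.854e-14 = 1.035918e-12 F/cm
Step 2: W in cm = 2.1 * 1e-4 = 2.10e-04 cm
Step 3: C = 1.035918e-12 * 4.171e-05 / 2.10e-04 = 2.057530e-13 F
Step 4: C = 205.75 fF

205.75


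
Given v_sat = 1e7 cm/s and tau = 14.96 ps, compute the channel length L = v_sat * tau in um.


Step 1: tau in seconds = 14.96 ps * 1e-12 = 1.4960e-11 s
Step 2: L = v_sat * tau = 1e7 * 1.4960e-11 = 1.4960e-04 cm
Step 3: L in um = 1.4960e-04 * 1e4 = 1.496 um

1.496


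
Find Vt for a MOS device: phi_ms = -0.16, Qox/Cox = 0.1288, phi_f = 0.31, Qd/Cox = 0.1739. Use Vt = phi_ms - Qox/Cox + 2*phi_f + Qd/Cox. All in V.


Step 1: Vt = phi_ms - Qox/Cox + 2*phi_f + Qd/Cox
Step 2: Vt = -0.16 - 0.1288 + 2*0.31 + 0.1739
Step 3: Vt = -0.16 - 0.1288 + 0.62 + 0.1739
Step 4: Vt = 0.5051 V

0.5051


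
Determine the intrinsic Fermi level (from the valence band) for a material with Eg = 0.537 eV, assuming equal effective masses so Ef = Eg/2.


Step 1: For an intrinsic semiconductor, the Fermi level sits at midgap.
Step 2: Ef = Eg / 2 = 0.537 / 2 = 0.2685 eV

0.2685


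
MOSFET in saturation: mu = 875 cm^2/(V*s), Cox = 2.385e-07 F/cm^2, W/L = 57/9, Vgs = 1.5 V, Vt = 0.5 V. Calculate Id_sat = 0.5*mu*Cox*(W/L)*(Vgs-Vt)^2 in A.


Step 1: Overdrive voltage Vov = Vgs - Vt = 1.5 - 0.5 = 1.0 V
Step 2: W/L = 57/9 = 6.33333
Step 3: Id = 0.5 * 875 * 2.385e-07 * 6.33333 * 1.0^2
Step 4: Id = 6.61e-04 A

6.61e-04


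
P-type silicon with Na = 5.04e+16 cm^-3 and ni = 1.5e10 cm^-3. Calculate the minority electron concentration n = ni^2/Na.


Step 1: Majority hole concentration p ≈ Na = 5.04e+16 cm^-3
Step 2: n = ni^2 / Na = (1.5e10)^2 / 5.04e+16
Step 3: n = 4.46e+03 cm^-3

4.46e+03


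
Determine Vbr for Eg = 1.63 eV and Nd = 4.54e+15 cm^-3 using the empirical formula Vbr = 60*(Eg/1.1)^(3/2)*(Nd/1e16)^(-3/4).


Step 1: Eg/1.1 = 1.63/1.1 = 1.481818
Step 2: (Eg/1.1)^1.5 = 1.481818^1.5 = 1.803816
Step 3: (Nd/1e16)^(-0.75) = (0.454)^(-0.75) = 1.808040
Step 4: Vbr = 60 * 1.803816 * 1.808040 = 195.7 V

195.7


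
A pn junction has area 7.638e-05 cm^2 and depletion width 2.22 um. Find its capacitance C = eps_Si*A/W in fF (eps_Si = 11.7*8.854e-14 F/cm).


Step 1: eps_Si = 11.7 * 8.854e-14 = 1.035918e-12 F/cm
Step 2: W in cm = 2.22 * 1e-4 = 2.22e-04 cm
Step 3: C = 1.035918e-12 * 7.638e-05 / 2.22e-04 = 3.564118e-13 F
Step 4: C = 356.41 fF

356.41


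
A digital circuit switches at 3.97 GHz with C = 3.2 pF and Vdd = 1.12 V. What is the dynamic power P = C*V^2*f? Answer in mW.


Step 1: V^2 = 1.12^2 = 1.2544 V^2
Step 2: P = C*V^2*f = 3.2e-12 F * 1.2544 * 3.97e9 Hz
Step 3: P = 1.59358976e-02 W
Step 4: P = 15.936 mW

15.936


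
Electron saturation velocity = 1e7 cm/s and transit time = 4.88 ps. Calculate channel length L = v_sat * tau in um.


Step 1: tau in seconds = 4.88 ps * 1e-12 = 4.8800e-12 s
Step 2: L = v_sat * tau = 1e7 * 4.8800e-12 = 4.8800e-05 cm
Step 3: L in um = 4.8800e-05 * 1e4 = 0.488 um

0.488


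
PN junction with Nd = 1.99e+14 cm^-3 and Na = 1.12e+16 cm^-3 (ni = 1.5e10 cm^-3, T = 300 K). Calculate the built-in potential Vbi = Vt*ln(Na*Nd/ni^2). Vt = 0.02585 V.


Step 1: Compute Na*Nd/ni^2 = 1.12e+16 * 1.99e+14 / (1.5e10)^2 = 9.9058e+09
Step 2: ln(9.9058e+09) = 23.0164
Step 3: Vbi = 0.02585 * 23.0164 = 0.595 V

0.595


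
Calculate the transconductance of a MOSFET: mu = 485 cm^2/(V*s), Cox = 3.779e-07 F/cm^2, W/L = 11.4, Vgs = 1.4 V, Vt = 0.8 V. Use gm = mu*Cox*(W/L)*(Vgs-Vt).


Step 1: Vov = Vgs - Vt = 1.4 - 0.8 = 0.6 V
Step 2: gm = mu * Cox * (W/L) * Vov
Step 3: gm = 485 * 3.779e-07 * 11.4 * 0.6 = 1.25e-03 S

1.25e-03


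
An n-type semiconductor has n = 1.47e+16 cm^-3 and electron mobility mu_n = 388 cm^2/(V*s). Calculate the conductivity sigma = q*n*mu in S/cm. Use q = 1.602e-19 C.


Step 1: sigma = q * n * mu
Step 2: sigma = 1.602e-19 * 1.47e+16 * 388
Step 3: sigma = 9.137e-01 S/cm

9.137e-01


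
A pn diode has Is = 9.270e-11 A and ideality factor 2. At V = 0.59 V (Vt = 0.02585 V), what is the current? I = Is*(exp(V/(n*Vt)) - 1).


Step 1: V/(n*Vt) = 0.59/(2*0.02585) = 11.4120
Step 2: exp(11.4120) = 9.0400e+04
Step 3: I = 9.270e-11 * (9.0400e+04 - 1) = 8.38e-06 A

8.38e-06


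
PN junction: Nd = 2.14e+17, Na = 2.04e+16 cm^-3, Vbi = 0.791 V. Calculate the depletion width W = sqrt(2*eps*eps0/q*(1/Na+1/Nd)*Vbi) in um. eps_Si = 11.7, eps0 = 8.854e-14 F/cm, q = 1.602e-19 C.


Step 1: 1/Na + 1/Nd = 1/2.04e+16 + 1/2.14e+17 = 5.36925e-17
Step 2: 2*eps*eps0/q = 2*11.7*8.854e-14/1.602e-19 = 1.293281e+07
Step 3: W^2 = 1.293281e+07 * 5.36925e-17 * 0.791 = 5.49266e-10
Step 4: W = sqrt(5.49266e-10) = 2.344e-05 cm = 0.2344 um

0.2344


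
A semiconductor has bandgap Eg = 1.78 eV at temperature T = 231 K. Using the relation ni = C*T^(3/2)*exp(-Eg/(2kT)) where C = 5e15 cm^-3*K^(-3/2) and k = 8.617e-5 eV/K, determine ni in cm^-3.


Step 1: Compute kT = 8.617e-5 * 231 = 0.01990527 eV
Step 2: Exponent = -Eg/(2kT) = -1.78/(2*0.01990527) = -44.71178
Step 3: T^(3/2) = 231^1.5 = 3510.90
Step 4: ni = 5e15 * 3510.90 * exp(-44.71178) = 6.70e-01 cm^-3

6.70e-01


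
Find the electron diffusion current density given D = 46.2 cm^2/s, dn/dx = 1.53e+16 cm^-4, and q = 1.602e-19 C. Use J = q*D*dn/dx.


Step 1: J = q * D * (dn/dx)
Step 2: J = 1.602e-19 * 46.2 * 1.53e+16
Step 3: J = 1.13e-01 A/cm^2

1.13e-01


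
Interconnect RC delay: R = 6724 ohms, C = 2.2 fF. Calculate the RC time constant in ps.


Step 1: tau = R * C
Step 2: tau = 6724 * 2.2 fF = 6724 * 2.2e-15 F
Step 3: tau = 1.47928e-11 s = 14.7928 ps

14.7928


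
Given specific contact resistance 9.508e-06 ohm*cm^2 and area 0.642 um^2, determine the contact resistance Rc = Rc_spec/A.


Step 1: Convert area to cm^2: 0.642 um^2 = 6.4200e-09 cm^2
Step 2: Rc = Rc_spec / A = 9.508e-06 / 6.4200e-09
Step 3: Rc = 1.48e+03 ohms

1.48e+03


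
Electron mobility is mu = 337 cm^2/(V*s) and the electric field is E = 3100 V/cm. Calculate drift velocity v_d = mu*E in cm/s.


Step 1: v_d = mu * E
Step 2: v_d = 337 * 3100 = 1044700
Step 3: v_d = 1.04e+06 cm/s

1.04e+06


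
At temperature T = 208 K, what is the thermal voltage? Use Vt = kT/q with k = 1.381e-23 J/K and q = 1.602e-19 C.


Step 1: kT = 1.381e-23 * 208 = 2.87248e-21 J
Step 2: Vt = kT/q = 2.87248e-21 / 1.602e-19
Step 3: Vt = 0.01793 V

0.01793


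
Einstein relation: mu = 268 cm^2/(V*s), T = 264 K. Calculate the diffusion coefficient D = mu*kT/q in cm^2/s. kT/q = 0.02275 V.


Step 1: D = mu * (kT/q)
Step 2: D = 268 * 0.02275
Step 3: D = 6.1 cm^2/s

6.1


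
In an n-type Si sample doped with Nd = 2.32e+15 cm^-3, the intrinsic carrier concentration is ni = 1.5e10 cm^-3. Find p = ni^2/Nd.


Step 1: Since Nd >> ni, n ≈ Nd = 2.32e+15 cm^-3
Step 2: p = ni^2 / n = (1.5e10)^2 / 2.32e+15
Step 3: p = 2.25e20 / 2.32e+15 = 9.70e+04 cm^-3

9.70e+04


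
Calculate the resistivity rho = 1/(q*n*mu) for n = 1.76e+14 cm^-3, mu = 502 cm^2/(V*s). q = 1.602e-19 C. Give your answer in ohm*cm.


Step 1: sigma = q * n * mu = 1.602e-19 * 1.76e+14 * 502 = 1.41540e-02 S/cm
Step 2: rho = 1 / sigma = 1 / 1.41540e-02 = 70.65 ohm*cm

70.65
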